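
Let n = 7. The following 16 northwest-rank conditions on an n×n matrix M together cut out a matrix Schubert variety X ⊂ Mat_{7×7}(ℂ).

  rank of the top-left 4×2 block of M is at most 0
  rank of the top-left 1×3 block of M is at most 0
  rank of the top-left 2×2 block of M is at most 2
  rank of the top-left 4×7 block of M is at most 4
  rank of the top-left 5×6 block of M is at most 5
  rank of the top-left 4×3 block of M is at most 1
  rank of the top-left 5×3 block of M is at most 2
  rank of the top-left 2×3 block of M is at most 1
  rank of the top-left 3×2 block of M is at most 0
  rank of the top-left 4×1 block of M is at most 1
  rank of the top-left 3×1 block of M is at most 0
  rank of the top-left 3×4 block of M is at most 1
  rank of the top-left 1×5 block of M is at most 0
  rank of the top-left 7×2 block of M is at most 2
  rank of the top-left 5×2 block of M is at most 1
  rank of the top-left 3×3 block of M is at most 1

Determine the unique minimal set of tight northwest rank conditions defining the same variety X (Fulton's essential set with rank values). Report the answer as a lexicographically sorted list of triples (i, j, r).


Rank table r_w(7×7) implied by the 16 constraints:

  0 | 0 | 0 | 0 | 0 | 1 | 1
  0 | 0 | 1 | 1 | 1 | 2 | 2
  0 | 0 | 1 | 1 | 2 | 3 | 3
  0 | 0 | 1 | 2 | 3 | 4 | 4
  1 | 1 | 2 | 3 | 4 | 5 | 5
  1 | 2 | 3 | 4 | 5 | 6 | 6
  1 | 2 | 3 | 4 | 5 | 6 | 7

so w = (6, 3, 5, 4, 1, 2, 7).

ℓ(w)=12; the 3 essential cells (i,j,r):

[(1, 5, 0), (3, 4, 1), (4, 2, 0)]


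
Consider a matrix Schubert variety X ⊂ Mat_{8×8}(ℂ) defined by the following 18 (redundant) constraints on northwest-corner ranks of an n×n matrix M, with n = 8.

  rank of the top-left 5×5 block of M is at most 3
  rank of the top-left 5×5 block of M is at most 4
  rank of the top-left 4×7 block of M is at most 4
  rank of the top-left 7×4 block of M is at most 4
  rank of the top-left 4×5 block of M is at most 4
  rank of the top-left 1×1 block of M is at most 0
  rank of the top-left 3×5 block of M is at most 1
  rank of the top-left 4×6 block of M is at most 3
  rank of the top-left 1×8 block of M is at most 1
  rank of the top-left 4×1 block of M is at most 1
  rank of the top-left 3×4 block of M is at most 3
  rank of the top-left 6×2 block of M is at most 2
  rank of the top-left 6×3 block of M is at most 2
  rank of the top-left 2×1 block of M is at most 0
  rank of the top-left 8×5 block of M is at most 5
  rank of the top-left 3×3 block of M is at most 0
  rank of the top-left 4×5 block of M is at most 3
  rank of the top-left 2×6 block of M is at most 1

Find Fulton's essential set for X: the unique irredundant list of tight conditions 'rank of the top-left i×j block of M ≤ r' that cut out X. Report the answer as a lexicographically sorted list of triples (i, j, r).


The tightest implied rank at each (i,j), from the 18 conditions:

  0 | 0 | 0 | 1 | 1 | 1 | 1 | 1
  0 | 0 | 0 | 1 | 1 | 1 | 2 | 2
  0 | 0 | 0 | 1 | 1 | 2 | 3 | 3
  1 | 1 | 1 | 2 | 2 | 3 | 4 | 4
  1 | 2 | 2 | 3 | 3 | 4 | 5 | 5
  1 | 2 | 2 | 3 | 4 | 5 | 6 | 6
  1 | 2 | 3 | 4 | 5 | 6 | 7 | 7
  1 | 2 | 3 | 4 | 5 | 6 | 7 | 8

hence w(1..8) = (4, 7, 6, 1, 2, 5, 3, 8).

Rothe diagram D(w) (13 cells), 4 SE-corners (essential conditions):

[(2, 6, 1), (3, 3, 0), (3, 5, 1), (6, 3, 2)]


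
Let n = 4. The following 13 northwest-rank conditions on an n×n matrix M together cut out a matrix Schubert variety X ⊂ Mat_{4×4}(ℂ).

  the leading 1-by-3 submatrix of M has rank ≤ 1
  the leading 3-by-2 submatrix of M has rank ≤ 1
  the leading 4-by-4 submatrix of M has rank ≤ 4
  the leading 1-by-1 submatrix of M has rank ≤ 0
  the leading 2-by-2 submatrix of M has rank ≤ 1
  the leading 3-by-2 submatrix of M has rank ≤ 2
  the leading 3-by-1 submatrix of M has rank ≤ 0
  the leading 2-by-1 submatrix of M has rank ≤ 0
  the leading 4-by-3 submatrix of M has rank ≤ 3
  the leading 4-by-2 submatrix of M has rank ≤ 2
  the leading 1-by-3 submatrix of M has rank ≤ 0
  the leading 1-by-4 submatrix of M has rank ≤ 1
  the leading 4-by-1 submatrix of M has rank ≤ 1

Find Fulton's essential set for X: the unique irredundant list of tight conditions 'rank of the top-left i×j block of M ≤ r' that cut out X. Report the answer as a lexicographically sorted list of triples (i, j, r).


Recovering R(i,j) via the rank-extension bound from the 13 conditions:

  row 1: 0 0 0 1
  row 2: 0 1 1 2
  row 3: 0 1 2 3
  row 4: 1 2 3 4

reading off 1-entries of Δ²R: w = (4, 2, 3, 1).

Rothe diagram D(w) (5 cells), 2 SE-corners (essential conditions):

[(1, 3, 0), (3, 1, 0)]


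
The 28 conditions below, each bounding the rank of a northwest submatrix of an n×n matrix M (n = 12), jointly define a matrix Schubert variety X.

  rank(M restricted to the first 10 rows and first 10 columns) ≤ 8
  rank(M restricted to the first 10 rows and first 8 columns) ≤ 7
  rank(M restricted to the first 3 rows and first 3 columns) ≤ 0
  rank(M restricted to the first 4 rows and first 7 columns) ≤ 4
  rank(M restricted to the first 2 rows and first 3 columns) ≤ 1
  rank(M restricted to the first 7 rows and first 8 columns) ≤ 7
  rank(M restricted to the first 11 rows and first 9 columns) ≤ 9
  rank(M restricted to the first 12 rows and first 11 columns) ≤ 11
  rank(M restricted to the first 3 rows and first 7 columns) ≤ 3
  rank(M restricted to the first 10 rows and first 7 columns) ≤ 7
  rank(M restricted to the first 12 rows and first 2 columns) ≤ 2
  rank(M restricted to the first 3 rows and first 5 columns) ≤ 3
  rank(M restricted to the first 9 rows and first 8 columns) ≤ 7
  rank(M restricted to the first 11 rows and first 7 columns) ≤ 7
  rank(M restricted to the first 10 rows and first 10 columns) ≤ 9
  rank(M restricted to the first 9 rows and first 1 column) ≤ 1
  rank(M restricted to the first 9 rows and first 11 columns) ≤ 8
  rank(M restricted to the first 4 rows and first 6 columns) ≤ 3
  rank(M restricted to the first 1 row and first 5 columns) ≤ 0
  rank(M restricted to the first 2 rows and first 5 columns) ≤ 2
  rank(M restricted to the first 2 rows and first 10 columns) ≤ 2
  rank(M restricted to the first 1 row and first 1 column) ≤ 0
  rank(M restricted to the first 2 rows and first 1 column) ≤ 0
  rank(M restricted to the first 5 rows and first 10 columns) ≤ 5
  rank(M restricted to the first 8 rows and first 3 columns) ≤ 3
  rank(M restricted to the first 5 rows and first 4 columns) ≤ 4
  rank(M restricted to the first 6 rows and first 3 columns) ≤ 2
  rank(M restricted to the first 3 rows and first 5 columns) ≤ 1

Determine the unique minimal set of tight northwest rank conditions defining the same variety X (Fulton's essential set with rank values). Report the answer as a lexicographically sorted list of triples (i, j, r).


Propagating the 28 rank bounds to every northwest block:

  i=1: 0 | 0 | 0 | 0 | 0 | 1 | 1 | 1 | 1 | 1 | 1 | 1
  i=2: 0 | 0 | 0 | 1 | 1 | 2 | 2 | 2 | 2 | 2 | 2 | 2
  i=3: 0 | 0 | 0 | 1 | 1 | 2 | 3 | 3 | 3 | 3 | 3 | 3
  i=4: 1 | 1 | 1 | 2 | 2 | 3 | 4 | 4 | 4 | 4 | 4 | 4
  i=5: 1 | 2 | 2 | 3 | 3 | 4 | 5 | 5 | 5 | 5 | 5 | 5
  i=6: 1 | 2 | 2 | 3 | 4 | 5 | 6 | 6 | 6 | 6 | 6 | 6
  i=7: 1 | 2 | 3 | 4 | 5 | 6 | 7 | 7 | 7 | 7 | 7 | 7
  i=8: 1 | 2 | 3 | 4 | 5 | 6 | 7 | 7 | 8 | 8 | 8 | 8
  i=9: 1 | 2 | 3 | 4 | 5 | 6 | 7 | 7 | 8 | 8 | 8 | 9
  i=10: 1 | 2 | 3 | 4 | 5 | 6 | 7 | 7 | 8 | 8 | 9 | 10
  i=11: 1 | 2 | 3 | 4 | 5 | 6 | 7 | 8 | 9 | 9 | 10 | 11
  i=12: 1 | 2 | 3 | 4 | 5 | 6 | 7 | 8 | 9 | 10 | 11 | 12

hence w(1..12) = (6, 4, 7, 1, 2, 5, 3, 9, 12, 11, 8, 10).

Rothe diagram D(w) (19 cells), 7 SE-corners (essential conditions):

[(1, 5, 0), (3, 3, 0), (3, 5, 1), (6, 3, 2), (9, 11, 8), (10, 8, 7), (10, 10, 8)]


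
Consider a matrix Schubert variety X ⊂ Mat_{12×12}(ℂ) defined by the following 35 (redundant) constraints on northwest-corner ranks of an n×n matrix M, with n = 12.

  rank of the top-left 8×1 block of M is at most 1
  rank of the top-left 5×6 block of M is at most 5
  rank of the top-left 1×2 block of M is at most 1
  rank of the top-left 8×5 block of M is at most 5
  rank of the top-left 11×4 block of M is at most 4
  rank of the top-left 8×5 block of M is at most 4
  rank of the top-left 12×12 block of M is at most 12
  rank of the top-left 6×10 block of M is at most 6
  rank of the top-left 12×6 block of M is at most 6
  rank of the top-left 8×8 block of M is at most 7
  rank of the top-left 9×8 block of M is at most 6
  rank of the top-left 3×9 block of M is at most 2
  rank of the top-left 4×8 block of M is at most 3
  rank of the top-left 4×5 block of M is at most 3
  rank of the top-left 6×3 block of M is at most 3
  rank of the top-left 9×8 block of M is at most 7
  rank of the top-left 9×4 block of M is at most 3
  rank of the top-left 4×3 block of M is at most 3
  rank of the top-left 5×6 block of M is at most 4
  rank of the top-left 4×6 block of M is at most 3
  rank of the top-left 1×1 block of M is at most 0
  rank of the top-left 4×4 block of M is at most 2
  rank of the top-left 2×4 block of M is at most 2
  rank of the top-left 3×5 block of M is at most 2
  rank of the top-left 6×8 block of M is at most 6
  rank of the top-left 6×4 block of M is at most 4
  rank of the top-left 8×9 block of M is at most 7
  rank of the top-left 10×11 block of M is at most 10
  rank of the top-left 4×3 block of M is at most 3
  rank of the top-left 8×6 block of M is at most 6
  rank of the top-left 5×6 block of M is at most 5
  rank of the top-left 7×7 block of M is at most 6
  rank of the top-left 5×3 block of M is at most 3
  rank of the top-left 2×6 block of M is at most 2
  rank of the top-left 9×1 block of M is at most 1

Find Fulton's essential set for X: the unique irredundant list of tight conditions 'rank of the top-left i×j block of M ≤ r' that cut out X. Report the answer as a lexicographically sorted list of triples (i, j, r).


Computing R[i][j] = min implied NW-rank bound (n=12, 35 conditions):

  0, 1, 1, 1, 1, 1, 1, 1, 1, 1, 1, 1
  1, 2, 2, 2, 2, 2, 2, 2, 2, 2, 2, 2
  1, 2, 2, 2, 2, 2, 2, 2, 2, 3, 3, 3
  1, 2, 2, 2, 3, 3, 3, 3, 3, 4, 4, 4
  1, 2, 3, 3, 4, 4, 4, 4, 4, 5, 5, 5
  1, 2, 3, 3, 4, 5, 5, 5, 5, 6, 6, 6
  1, 2, 3, 3, 4, 5, 6, 6, 6, 7, 7, 7
  1, 2, 3, 3, 4, 5, 6, 6, 7, 8, 8, 8
  1, 2, 3, 3, 4, 5, 6, 6, 7, 8, 9, 9
  1, 2, 3, 4, 5, 6, 7, 7, 8, 9, 10, 10
  1, 2, 3, 4, 5, 6, 7, 8, 9, 10, 11, 11
  1, 2, 3, 4, 5, 6, 7, 8, 9, 10, 11, 12

so w = (2, 1, 10, 5, 3, 6, 7, 9, 11, 4, 8, 12).

|D(w)|=16, |Ess(w)|=5:

[(1, 1, 0), (3, 9, 2), (4, 4, 2), (9, 4, 3), (9, 8, 6)]


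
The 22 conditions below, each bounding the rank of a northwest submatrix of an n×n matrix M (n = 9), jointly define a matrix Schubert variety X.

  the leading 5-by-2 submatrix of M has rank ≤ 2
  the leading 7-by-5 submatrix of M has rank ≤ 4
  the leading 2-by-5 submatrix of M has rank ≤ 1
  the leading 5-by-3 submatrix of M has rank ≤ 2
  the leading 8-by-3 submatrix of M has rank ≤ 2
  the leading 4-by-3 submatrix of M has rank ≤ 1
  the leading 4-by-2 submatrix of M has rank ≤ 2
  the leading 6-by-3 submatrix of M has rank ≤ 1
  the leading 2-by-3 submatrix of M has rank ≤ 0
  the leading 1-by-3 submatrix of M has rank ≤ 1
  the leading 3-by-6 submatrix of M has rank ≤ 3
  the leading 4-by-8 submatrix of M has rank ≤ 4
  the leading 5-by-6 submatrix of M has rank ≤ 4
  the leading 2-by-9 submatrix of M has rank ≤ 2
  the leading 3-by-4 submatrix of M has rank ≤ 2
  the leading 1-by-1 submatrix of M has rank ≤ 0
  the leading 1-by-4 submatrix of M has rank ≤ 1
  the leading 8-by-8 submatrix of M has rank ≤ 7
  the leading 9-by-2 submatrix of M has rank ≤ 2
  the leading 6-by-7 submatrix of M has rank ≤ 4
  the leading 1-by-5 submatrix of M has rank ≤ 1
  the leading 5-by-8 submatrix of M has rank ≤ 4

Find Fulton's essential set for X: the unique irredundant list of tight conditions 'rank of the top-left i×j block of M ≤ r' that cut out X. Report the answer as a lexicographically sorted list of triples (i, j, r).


Rank table r_w(9×9) implied by the 22 constraints:

  0  0  0  1  1  1  1  1  1
  0  0  0  1  1  2  2  2  2
  1  1  1  2  2  3  3  3  3
  1  1  1  2  3  4  4  4  4
  1  1  1  2  3  4  4  4  5
  1  1  1  2  3  4  4  5  6
  1  2  2  3  4  5  5  6  7
  1  2  2  3  4  5  6  7  8
  1  2  3  4  5  6  7  8  9

giving w = (4, 6, 1, 5, 9, 8, 2, 7, 3) via Δ²R.

D(w) has 17 cells with 6 SE-corners; essential set:

[(2, 3, 0), (2, 5, 1), (5, 8, 4), (6, 3, 1), (6, 7, 4), (8, 3, 2)]


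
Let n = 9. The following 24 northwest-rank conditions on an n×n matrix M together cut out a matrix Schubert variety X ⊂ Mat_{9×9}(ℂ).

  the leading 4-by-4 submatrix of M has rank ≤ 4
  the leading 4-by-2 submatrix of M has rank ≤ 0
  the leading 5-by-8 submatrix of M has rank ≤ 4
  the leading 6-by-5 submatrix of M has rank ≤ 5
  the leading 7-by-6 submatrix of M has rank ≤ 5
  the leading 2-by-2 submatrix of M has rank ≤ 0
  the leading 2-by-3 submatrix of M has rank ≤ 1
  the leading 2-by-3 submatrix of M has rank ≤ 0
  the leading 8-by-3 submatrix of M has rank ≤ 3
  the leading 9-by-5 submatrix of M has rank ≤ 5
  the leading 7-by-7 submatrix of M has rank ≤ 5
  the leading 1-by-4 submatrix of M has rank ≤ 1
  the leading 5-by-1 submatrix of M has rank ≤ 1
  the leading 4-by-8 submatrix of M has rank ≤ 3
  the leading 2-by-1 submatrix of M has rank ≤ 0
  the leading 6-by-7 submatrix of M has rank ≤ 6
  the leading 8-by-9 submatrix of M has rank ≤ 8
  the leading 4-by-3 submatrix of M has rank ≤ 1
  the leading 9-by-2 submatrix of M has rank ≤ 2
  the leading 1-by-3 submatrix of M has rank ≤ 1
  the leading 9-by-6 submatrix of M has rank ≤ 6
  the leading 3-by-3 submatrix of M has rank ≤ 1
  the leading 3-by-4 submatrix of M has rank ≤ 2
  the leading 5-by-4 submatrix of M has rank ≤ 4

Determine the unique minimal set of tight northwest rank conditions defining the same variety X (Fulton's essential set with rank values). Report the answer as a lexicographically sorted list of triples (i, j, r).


The tightest implied rank at each (i,j), from the 24 conditions:

  row 1: 0 0 0 1 1 1 1 1 1
  row 2: 0 0 0 1 2 2 2 2 2
  row 3: 0 0 1 2 3 3 3 3 3
  row 4: 0 0 1 2 3 3 3 3 4
  row 5: 1 1 2 3 4 4 4 4 5
  row 6: 1 2 3 4 5 5 5 5 6
  row 7: 1 2 3 4 5 5 5 6 7
  row 8: 1 2 3 4 5 6 6 7 8
  row 9: 1 2 3 4 5 6 7 8 9

reading off 1-entries of Δ²R: w = (4, 5, 3, 9, 1, 2, 8, 6, 7).

ℓ(w)=15; the 4 essential cells (i,j,r):

[(2, 3, 0), (4, 2, 0), (4, 8, 3), (7, 7, 5)]


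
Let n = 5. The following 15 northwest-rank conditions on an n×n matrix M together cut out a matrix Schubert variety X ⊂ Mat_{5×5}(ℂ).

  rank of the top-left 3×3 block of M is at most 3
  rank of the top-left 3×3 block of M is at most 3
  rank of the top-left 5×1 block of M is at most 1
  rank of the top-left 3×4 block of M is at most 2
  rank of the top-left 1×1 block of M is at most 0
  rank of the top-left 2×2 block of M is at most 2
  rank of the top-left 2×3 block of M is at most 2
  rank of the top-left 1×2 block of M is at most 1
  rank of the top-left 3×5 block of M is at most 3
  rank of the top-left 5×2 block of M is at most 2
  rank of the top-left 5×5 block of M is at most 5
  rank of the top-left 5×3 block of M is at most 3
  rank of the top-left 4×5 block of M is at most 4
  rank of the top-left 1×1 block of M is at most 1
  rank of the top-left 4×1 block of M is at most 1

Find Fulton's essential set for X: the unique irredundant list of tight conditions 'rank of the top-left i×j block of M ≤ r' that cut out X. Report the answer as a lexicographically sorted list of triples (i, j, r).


Recovering R(i,j) via the rank-extension bound from the 15 conditions:

  0  1  1  1  1
  1  2  2  2  2
  1  2  2  2  3
  1  2  3  3  4
  1  2  3  4  5

second differences of R give the permutation w = (2, 1, 5, 3, 4).

2 SE-corners of the 3-cell Rothe diagram give Ess(w):

[(1, 1, 0), (3, 4, 2)]


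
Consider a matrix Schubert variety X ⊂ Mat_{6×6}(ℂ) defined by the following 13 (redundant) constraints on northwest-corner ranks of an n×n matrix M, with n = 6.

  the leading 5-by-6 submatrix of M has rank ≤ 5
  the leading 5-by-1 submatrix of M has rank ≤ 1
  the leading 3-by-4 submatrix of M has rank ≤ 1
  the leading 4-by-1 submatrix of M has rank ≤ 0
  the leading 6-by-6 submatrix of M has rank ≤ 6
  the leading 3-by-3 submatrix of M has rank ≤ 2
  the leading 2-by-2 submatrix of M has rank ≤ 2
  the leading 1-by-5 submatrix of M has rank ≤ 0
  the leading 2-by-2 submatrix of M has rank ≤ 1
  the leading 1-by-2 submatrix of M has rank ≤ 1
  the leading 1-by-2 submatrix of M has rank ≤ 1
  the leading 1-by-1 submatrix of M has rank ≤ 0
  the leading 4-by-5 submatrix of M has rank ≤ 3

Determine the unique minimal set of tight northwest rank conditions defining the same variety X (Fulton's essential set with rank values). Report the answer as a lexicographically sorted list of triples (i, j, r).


Reconstructing r_w from the 13 given conditions:

  row 1: 0 0 0 0 0 1
  row 2: 0 1 1 1 1 2
  row 3: 0 1 1 1 2 3
  row 4: 0 1 2 2 3 4
  row 5: 1 2 3 3 4 5
  row 6: 1 2 3 4 5 6

second differences of R give the permutation w = (6, 2, 5, 3, 1, 4).

Fulton essential set (3 of the 10 Rothe cells):

[(1, 5, 0), (3, 4, 1), (4, 1, 0)]


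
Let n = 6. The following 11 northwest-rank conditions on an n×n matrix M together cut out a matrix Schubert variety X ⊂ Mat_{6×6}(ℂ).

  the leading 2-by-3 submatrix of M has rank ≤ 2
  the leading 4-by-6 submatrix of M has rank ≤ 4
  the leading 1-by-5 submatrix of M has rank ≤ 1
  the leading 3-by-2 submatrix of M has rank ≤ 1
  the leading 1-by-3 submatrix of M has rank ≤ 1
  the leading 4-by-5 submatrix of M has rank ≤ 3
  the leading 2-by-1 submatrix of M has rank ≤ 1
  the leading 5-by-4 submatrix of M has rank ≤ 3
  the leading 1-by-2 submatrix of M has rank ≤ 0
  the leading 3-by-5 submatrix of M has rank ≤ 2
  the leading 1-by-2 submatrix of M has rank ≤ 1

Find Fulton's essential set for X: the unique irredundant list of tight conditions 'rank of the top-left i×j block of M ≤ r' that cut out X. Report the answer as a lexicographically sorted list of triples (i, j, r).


Reconstructing r_w from the 11 given conditions:

  R[1]: 0  0  1  1  1  1
  R[2]: 1  1  2  2  2  2
  R[3]: 1  1  2  2  2  3
  R[4]: 1  2  3  3  3  4
  R[5]: 1  2  3  3  4  5
  R[6]: 1  2  3  4  5  6

the unique w with this rank table is (3, 1, 6, 2, 5, 4).

ℓ(w)=6; the 4 essential cells (i,j,r):

[(1, 2, 0), (3, 2, 1), (3, 5, 2), (5, 4, 3)]


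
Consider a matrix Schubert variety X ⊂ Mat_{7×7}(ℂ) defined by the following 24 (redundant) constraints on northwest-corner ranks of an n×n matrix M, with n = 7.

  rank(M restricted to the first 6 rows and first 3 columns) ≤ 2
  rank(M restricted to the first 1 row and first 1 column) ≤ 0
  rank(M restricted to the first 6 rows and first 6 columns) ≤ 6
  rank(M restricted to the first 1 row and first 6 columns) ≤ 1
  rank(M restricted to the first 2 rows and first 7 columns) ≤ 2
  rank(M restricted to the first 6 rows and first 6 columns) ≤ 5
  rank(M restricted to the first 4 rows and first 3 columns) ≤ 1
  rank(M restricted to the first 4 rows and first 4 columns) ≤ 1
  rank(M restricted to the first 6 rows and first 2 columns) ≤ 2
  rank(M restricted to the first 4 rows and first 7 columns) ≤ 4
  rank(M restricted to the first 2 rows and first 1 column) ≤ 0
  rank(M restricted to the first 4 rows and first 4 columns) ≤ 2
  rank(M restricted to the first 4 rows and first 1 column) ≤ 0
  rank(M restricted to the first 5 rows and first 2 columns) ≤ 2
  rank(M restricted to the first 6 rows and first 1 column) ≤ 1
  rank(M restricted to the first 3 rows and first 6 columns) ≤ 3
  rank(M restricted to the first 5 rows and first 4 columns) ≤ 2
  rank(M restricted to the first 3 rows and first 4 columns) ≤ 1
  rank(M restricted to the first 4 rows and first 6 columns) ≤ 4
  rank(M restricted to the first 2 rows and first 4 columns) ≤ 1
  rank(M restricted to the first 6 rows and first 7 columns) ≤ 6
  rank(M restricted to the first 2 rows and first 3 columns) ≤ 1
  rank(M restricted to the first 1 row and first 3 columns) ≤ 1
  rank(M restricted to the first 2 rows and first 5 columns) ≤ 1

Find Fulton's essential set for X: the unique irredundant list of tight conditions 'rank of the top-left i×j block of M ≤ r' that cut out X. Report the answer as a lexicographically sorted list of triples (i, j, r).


Reconstructing r_w from the 24 given conditions:

  R[1]: 0  1  1  1  1  1  1
  R[2]: 0  1  1  1  1  2  2
  R[3]: 0  1  1  1  2  3  3
  R[4]: 0  1  1  1  2  3  4
  R[5]: 1  2  2  2  3  4  5
  R[6]: 1  2  2  3  4  5  6
  R[7]: 1  2  3  4  5  6  7

giving w = (2, 6, 5, 7, 1, 4, 3) via Δ²R.

ℓ(w)=12; the 4 essential cells (i,j,r):

[(2, 5, 1), (4, 1, 0), (4, 4, 1), (6, 3, 2)]


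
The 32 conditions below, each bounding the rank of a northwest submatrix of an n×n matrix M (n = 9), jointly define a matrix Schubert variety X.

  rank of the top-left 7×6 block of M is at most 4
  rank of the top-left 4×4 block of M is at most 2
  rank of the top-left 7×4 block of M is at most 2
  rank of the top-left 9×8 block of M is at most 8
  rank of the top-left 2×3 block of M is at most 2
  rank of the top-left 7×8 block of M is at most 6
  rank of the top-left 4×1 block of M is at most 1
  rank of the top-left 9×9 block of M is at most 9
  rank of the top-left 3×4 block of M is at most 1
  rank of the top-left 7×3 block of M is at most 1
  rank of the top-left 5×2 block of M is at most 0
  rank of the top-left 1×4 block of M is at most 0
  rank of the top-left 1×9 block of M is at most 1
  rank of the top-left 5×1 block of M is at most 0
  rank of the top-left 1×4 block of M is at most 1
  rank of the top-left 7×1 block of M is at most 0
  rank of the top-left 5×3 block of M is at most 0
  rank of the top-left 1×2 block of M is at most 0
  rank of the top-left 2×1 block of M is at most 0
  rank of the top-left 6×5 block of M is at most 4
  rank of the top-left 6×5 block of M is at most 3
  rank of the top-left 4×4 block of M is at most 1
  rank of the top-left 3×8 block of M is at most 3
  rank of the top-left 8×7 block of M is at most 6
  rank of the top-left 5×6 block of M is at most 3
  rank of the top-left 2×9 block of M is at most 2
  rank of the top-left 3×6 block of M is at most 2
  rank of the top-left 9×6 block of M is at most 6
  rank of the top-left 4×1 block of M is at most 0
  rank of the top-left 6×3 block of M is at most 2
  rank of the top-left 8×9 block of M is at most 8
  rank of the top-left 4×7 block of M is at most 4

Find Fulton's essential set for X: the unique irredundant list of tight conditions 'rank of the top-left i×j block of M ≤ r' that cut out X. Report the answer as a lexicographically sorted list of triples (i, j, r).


Rank table r_w(9×9) implied by the 32 constraints:

  i=1: 0 0 0 0 1 1 1 1 1
  i=2: 0 0 0 1 2 2 2 2 2
  i=3: 0 0 0 1 2 2 3 3 3
  i=4: 0 0 0 1 2 3 4 4 4
  i=5: 0 0 0 1 2 3 4 5 5
  i=6: 0 1 1 2 3 4 5 6 6
  i=7: 0 1 1 2 3 4 5 6 7
  i=8: 1 2 2 3 4 5 6 7 8
  i=9: 1 2 3 4 5 6 7 8 9

so w = (5, 4, 7, 6, 8, 2, 9, 1, 3).

5 SE-corners of the 20-cell Rothe diagram give Ess(w):

[(1, 4, 0), (3, 6, 2), (5, 3, 0), (7, 1, 0), (7, 3, 1)]


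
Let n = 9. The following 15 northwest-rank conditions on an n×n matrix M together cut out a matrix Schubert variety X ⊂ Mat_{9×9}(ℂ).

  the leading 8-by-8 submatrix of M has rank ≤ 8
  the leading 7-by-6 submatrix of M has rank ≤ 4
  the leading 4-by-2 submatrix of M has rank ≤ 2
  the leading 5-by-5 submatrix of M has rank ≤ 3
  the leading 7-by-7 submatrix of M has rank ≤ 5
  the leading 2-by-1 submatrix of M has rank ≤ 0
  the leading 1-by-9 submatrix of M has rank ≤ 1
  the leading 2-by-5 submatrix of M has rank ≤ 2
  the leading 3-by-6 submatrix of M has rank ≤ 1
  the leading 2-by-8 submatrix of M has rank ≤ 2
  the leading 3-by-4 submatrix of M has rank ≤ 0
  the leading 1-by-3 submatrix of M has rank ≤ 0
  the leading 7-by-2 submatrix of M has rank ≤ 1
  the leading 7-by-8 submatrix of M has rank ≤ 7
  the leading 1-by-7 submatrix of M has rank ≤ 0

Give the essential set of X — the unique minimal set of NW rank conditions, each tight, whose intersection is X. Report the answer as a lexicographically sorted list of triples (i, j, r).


Computing R[i][j] = min implied NW-rank bound (n=9, 15 conditions):

  0 0 0 0 0 0 0 1 1
  0 0 0 0 1 1 1 2 2
  0 0 0 0 1 1 2 3 3
  1 1 1 1 2 2 3 4 4
  1 1 2 2 3 3 4 5 5
  1 1 2 3 4 4 5 6 6
  1 1 2 3 4 4 5 6 7
  1 2 3 4 5 5 6 7 8
  1 2 3 4 5 6 7 8 9

so w = (8, 5, 7, 1, 3, 4, 9, 2, 6).

5 SE-corners of the 20-cell Rothe diagram give Ess(w):

[(1, 7, 0), (3, 4, 0), (3, 6, 1), (7, 2, 1), (7, 6, 4)]


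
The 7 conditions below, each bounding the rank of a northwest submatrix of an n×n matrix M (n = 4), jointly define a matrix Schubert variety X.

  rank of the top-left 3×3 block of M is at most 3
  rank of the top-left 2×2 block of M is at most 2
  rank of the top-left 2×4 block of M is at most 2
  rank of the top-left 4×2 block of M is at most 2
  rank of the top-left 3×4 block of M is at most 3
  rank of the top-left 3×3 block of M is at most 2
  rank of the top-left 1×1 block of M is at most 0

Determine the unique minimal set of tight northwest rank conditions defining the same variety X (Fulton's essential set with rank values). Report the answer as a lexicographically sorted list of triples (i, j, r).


Reconstructing r_w from the 7 given conditions:

  R[1]: 0 1 1 1
  R[2]: 1 2 2 2
  R[3]: 1 2 2 3
  R[4]: 1 2 3 4

reading off 1-entries of Δ²R: w = (2, 1, 4, 3).

D(w) has 2 cells with 2 SE-corners; essential set:

[(1, 1, 0), (3, 3, 2)]


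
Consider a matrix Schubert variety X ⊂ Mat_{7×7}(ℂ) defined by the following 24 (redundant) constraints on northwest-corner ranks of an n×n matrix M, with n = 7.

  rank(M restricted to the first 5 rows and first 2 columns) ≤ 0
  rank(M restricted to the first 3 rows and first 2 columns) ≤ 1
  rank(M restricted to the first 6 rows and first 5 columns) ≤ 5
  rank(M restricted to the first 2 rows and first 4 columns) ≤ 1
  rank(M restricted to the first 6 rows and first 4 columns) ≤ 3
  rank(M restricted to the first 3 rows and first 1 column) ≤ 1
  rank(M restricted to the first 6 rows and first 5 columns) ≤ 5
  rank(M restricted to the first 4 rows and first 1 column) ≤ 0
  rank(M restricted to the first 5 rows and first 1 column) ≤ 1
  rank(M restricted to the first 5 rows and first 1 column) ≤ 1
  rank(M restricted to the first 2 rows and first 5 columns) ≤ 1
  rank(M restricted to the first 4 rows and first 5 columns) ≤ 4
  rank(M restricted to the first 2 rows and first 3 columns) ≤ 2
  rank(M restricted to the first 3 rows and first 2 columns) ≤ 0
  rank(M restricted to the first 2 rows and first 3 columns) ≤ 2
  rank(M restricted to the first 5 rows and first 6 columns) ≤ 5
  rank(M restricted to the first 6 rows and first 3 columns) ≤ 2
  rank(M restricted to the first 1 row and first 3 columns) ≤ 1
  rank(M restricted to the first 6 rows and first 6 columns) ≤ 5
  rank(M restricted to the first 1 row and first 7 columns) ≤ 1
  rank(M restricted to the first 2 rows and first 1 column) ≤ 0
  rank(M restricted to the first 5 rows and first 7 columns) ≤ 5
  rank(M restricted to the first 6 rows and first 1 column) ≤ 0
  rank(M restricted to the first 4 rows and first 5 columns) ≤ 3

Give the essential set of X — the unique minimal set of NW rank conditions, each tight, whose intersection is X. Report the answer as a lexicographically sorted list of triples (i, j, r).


Reconstructing r_w from the 24 given conditions:

  0, 0, 1, 1, 1, 1, 1
  0, 0, 1, 1, 1, 2, 2
  0, 0, 1, 2, 2, 3, 3
  0, 0, 1, 2, 3, 4, 4
  0, 0, 1, 2, 3, 4, 5
  0, 1, 2, 3, 4, 5, 6
  1, 2, 3, 4, 5, 6, 7

second differences of R give the permutation w = (3, 6, 4, 5, 7, 2, 1).

ℓ(w)=13; the 3 essential cells (i,j,r):

[(2, 5, 1), (5, 2, 0), (6, 1, 0)]


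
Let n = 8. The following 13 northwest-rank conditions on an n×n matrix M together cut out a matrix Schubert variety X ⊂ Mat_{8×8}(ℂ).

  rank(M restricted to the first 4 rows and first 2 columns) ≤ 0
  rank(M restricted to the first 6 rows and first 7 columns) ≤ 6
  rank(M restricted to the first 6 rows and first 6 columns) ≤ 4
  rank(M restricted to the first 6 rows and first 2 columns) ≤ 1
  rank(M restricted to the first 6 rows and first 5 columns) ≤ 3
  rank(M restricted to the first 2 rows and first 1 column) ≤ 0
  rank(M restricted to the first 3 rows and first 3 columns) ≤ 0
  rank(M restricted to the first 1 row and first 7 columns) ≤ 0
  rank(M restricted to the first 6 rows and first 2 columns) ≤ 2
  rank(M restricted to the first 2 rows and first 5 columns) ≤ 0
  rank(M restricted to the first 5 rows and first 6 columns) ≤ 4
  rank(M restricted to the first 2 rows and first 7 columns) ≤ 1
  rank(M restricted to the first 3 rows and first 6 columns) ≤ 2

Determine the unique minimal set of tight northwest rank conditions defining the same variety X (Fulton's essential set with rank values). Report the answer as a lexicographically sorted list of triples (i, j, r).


Reconstructing r_w from the 13 given conditions:

  row 1: 0 | 0 | 0 | 0 | 0 | 0 | 0 | 1
  row 2: 0 | 0 | 0 | 0 | 0 | 1 | 1 | 2
  row 3: 0 | 0 | 0 | 1 | 1 | 2 | 2 | 3
  row 4: 0 | 0 | 1 | 2 | 2 | 3 | 3 | 4
  row 5: 1 | 1 | 2 | 3 | 3 | 4 | 4 | 5
  row 6: 1 | 1 | 2 | 3 | 3 | 4 | 5 | 6
  row 7: 1 | 2 | 3 | 4 | 4 | 5 | 6 | 7
  row 8: 1 | 2 | 3 | 4 | 5 | 6 | 7 | 8

giving w = (8, 6, 4, 3, 1, 7, 2, 5) via Δ²R.

|D(w)|=19, |Ess(w)|=6:

[(1, 7, 0), (2, 5, 0), (3, 3, 0), (4, 2, 0), (6, 2, 1), (6, 5, 3)]


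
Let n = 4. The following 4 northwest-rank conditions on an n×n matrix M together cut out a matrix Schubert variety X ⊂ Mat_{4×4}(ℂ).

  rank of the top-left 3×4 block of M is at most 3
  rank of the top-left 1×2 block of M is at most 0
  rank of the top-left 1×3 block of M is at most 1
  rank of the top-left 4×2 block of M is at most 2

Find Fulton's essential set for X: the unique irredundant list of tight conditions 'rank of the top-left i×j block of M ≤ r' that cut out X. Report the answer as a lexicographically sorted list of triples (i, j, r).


Recovering R(i,j) via the rank-extension bound from the 4 conditions:

  i=1: 0  0  1  1
  i=2: 1  1  2  2
  i=3: 1  2  3  3
  i=4: 1  2  3  4

second differences of R give the permutation w = (3, 1, 2, 4).

1 SE-corner of the 2-cell Rothe diagram gives Ess(w):

[(1, 2, 0)]


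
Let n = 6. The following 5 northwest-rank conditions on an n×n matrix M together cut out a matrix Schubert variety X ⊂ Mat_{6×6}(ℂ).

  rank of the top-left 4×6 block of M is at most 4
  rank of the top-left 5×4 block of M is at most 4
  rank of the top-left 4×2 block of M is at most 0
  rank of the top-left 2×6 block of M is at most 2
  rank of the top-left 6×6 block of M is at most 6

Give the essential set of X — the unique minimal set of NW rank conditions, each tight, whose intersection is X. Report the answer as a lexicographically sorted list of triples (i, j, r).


Rank table r_w(6×6) implied by the 5 constraints:

  0  0  1  1  1  1
  0  0  1  2  2  2
  0  0  1  2  3  3
  0  0  1  2  3  4
  1  1  2  3  4  5
  1  2  3  4  5  6

hence w(1..6) = (3, 4, 5, 6, 1, 2).

1 SE-corner of the 8-cell Rothe diagram gives Ess(w):

[(4, 2, 0)]


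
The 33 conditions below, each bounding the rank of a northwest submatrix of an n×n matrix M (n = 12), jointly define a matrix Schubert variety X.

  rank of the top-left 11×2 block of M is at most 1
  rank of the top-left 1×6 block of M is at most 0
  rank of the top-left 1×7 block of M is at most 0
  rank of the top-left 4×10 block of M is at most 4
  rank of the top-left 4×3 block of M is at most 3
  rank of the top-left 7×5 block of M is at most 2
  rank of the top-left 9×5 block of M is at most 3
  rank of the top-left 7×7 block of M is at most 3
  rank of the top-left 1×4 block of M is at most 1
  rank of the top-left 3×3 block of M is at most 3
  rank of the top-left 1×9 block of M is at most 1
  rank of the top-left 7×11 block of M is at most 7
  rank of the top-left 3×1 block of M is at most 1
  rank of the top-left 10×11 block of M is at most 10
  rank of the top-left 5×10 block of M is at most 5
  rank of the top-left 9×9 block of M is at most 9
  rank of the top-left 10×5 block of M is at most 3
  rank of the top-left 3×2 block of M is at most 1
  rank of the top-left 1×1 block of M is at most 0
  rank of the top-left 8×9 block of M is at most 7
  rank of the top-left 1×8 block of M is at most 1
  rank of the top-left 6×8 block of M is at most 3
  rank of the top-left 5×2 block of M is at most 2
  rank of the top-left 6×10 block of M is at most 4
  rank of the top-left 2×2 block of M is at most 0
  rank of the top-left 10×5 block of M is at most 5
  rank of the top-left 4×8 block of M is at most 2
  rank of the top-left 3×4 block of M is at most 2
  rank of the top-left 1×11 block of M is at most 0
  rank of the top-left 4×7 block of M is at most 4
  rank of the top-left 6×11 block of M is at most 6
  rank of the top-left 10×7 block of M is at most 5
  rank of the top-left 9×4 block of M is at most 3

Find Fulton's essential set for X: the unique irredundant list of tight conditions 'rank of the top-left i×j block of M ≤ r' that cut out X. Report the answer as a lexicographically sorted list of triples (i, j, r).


Computing R[i][j] = min implied NW-rank bound (n=12, 33 conditions):

  row 1: 0, 0, 0, 0, 0, 0, 0, 0, 0, 0, 0, 1
  row 2: 0, 0, 1, 1, 1, 1, 1, 1, 1, 1, 1, 2
  row 3: 1, 1, 2, 2, 2, 2, 2, 2, 2, 2, 2, 3
  row 4: 1, 1, 2, 2, 2, 2, 2, 2, 3, 3, 3, 4
  row 5: 1, 1, 2, 2, 2, 3, 3, 3, 4, 4, 4, 5
  row 6: 1, 1, 2, 2, 2, 3, 3, 3, 4, 4, 5, 6
  row 7: 1, 1, 2, 2, 2, 3, 3, 4, 5, 5, 6, 7
  row 8: 1, 1, 2, 3, 3, 4, 4, 5, 6, 6, 7, 8
  row 9: 1, 1, 2, 3, 3, 4, 5, 6, 7, 7, 8, 9
  row 10: 1, 1, 2, 3, 3, 4, 5, 6, 7, 8, 9, 10
  row 11: 1, 1, 2, 3, 4, 5, 6, 7, 8, 9, 10, 11
  row 12: 1, 2, 3, 4, 5, 6, 7, 8, 9, 10, 11, 12

the unique w with this rank table is (12, 3, 1, 9, 6, 11, 8, 4, 7, 10, 5, 2).

D(w) has 38 cells with 9 SE-corners; essential set:

[(1, 11, 0), (2, 2, 0), (4, 8, 2), (6, 8, 3), (6, 10, 4), (7, 5, 2), (7, 7, 3), (10, 5, 3), (11, 2, 1)]


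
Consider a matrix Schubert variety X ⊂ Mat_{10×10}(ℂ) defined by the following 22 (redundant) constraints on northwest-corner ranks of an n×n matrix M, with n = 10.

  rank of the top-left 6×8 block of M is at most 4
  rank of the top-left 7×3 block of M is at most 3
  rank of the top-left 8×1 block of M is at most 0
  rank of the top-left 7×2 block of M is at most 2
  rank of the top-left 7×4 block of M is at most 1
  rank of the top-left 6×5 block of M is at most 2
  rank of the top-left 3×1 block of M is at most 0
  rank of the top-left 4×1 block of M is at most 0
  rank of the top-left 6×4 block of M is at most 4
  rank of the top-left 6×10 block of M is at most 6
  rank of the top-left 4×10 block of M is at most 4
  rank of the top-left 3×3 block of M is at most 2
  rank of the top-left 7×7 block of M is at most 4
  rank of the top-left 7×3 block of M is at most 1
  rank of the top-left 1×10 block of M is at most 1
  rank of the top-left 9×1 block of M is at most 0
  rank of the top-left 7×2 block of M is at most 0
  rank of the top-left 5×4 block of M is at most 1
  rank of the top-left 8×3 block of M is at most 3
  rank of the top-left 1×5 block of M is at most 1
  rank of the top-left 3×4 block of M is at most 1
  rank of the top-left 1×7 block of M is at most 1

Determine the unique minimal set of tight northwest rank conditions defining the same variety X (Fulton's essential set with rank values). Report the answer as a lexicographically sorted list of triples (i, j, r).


Propagating the 22 rank bounds to every northwest block:

  i=1: 0  0  1  1  1  1  1  1  1  1
  i=2: 0  0  1  1  2  2  2  2  2  2
  i=3: 0  0  1  1  2  3  3  3  3  3
  i=4: 0  0  1  1  2  3  4  4  4  4
  i=5: 0  0  1  1  2  3  4  4  5  5
  i=6: 0  0  1  1  2  3  4  4  5  6
  i=7: 0  0  1  1  2  3  4  5  6  7
  i=8: 0  1  2  2  3  4  5  6  7  8
  i=9: 0  1  2  3  4  5  6  7  8  9
  i=10: 1  2  3  4  5  6  7  8  9  10

hence w(1..10) = (3, 5, 6, 7, 9, 10, 8, 2, 4, 1).

D(w) has 24 cells with 4 SE-corners; essential set:

[(6, 8, 4), (7, 2, 0), (7, 4, 1), (9, 1, 0)]


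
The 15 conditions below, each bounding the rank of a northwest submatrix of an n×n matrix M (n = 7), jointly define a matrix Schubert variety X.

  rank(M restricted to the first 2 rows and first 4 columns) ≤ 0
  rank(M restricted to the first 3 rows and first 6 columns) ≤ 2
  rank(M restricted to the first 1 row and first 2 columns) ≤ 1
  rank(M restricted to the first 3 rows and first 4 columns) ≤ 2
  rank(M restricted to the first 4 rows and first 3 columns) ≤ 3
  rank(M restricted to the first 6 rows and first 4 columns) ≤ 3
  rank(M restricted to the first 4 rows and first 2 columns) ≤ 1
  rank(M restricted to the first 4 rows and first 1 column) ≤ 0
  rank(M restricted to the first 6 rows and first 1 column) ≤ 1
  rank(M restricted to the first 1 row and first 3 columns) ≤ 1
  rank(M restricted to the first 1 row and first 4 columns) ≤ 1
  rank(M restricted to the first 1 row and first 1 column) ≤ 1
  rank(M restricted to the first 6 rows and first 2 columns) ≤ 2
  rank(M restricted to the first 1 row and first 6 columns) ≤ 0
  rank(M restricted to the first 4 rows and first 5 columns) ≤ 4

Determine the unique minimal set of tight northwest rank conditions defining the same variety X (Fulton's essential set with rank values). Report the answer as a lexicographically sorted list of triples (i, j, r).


Reconstructing r_w from the 15 given conditions:

  row 1: 0 0 0 0 0 0 1
  row 2: 0 0 0 0 1 1 2
  row 3: 0 1 1 1 2 2 3
  row 4: 0 1 2 2 3 3 4
  row 5: 1 2 3 3 4 4 5
  row 6: 1 2 3 3 4 5 6
  row 7: 1 2 3 4 5 6 7

giving w = (7, 5, 2, 3, 1, 6, 4) via Δ²R.

D(w) has 13 cells with 4 SE-corners; essential set:

[(1, 6, 0), (2, 4, 0), (4, 1, 0), (6, 4, 3)]


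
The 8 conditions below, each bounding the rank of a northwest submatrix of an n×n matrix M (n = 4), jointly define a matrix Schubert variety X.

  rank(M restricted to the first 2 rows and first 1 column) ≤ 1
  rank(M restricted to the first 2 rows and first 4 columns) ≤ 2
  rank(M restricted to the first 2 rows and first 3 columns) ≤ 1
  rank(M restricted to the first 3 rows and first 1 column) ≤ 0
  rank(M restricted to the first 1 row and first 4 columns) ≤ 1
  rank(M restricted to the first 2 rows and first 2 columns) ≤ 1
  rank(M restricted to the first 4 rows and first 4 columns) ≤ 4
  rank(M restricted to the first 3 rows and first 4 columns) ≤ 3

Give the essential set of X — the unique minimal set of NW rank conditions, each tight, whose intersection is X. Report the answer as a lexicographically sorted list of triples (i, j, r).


Reconstructing r_w from the 8 given conditions:

  row 1: 0, 1, 1, 1
  row 2: 0, 1, 1, 2
  row 3: 0, 1, 2, 3
  row 4: 1, 2, 3, 4

giving w = (2, 4, 3, 1) via Δ²R.

|D(w)|=4, |Ess(w)|=2:

[(2, 3, 1), (3, 1, 0)]


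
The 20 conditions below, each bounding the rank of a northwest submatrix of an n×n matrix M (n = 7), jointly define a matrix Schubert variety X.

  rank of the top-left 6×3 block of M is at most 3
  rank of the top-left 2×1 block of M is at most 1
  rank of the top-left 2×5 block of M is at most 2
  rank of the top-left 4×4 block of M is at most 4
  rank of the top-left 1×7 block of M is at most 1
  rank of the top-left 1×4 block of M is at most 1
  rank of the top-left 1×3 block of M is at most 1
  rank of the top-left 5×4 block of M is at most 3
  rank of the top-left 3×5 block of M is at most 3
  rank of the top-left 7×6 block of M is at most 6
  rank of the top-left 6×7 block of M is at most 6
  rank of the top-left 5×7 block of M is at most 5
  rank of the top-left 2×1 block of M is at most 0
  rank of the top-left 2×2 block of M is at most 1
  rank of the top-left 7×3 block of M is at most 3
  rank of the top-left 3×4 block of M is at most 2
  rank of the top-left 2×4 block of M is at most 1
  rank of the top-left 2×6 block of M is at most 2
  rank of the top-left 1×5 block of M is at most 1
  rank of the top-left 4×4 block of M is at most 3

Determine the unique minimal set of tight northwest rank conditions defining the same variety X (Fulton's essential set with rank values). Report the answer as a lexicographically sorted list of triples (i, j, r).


The tightest implied rank at each (i,j), from the 20 conditions:

  R[1]: 0, 1, 1, 1, 1, 1, 1
  R[2]: 0, 1, 1, 1, 2, 2, 2
  R[3]: 1, 2, 2, 2, 3, 3, 3
  R[4]: 1, 2, 3, 3, 4, 4, 4
  R[5]: 1, 2, 3, 3, 4, 5, 5
  R[6]: 1, 2, 3, 4, 5, 6, 6
  R[7]: 1, 2, 3, 4, 5, 6, 7

second differences of R give the permutation w = (2, 5, 1, 3, 6, 4, 7).

D(w) has 5 cells with 3 SE-corners; essential set:

[(2, 1, 0), (2, 4, 1), (5, 4, 3)]
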